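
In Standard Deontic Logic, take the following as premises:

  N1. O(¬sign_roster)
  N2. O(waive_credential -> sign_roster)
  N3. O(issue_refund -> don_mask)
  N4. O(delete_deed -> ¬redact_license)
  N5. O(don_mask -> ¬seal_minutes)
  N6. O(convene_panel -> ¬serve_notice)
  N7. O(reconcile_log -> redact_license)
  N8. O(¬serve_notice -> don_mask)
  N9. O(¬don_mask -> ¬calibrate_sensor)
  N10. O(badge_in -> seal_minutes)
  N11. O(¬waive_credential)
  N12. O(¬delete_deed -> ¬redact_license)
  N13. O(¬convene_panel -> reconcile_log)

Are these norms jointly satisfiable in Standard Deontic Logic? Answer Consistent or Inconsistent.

Premise 2 is O(waive_credential -> sign_roster), but O(waive_credential) is not derivable from the premises, so it does not yield O(sign_roster).
So O(sign_roster) is not derivable, and the apparent clash with O(¬sign_roster) does not arise.
A world satisfying every obligation exists (e.g. badge_in=false, calibrate_sensor=false, convene_panel=true, delete_deed=false, don_mask=true, issue_refund=false, reconcile_log=false, redact_license=false, seal_minutes=false, serve_notice=false, sign_roster=false, waive_credential=false); no atom is both obligatory and forbidden, so the set is consistent.

Consistent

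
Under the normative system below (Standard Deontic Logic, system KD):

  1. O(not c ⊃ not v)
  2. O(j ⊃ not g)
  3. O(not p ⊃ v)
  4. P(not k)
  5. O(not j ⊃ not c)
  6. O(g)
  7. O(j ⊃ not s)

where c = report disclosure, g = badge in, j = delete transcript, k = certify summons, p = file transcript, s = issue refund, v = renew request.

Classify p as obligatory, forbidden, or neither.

Obligatory

Premise 6 states O(g) outright.
The contrapositive of premise 2 (O(j ⊃ not g)) is O(g ⊃ not j), and O(g) is already established, so O(not j).
Premise 5 is O(not j ⊃ not c); since O(not j), deontic closure gives O(not c).
Applying K to premise 1 (O(not c ⊃ not v)) and O(not c) yields O(not v).
The contrapositive of premise 3 (O(not p ⊃ v)) is O(not v ⊃ p), and O(not v) is already established, so O(p).
Premises 4, 7 do not contribute to this derivation.
Hence p is obligatory.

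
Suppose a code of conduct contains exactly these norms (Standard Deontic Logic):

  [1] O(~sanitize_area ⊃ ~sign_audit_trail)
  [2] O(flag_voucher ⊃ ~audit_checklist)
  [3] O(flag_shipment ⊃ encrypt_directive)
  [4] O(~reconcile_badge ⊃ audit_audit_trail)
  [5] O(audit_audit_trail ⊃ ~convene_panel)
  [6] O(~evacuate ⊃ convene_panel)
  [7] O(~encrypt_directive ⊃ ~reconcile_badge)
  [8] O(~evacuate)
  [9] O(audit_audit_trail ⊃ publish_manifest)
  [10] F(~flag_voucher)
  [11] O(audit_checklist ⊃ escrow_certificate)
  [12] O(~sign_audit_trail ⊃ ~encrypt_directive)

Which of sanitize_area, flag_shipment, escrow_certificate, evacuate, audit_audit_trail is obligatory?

sanitize_area

Premise 8 gives O(~evacuate).
Premise 6 is O(~evacuate ⊃ convene_panel); since O(~evacuate), deontic closure gives O(convene_panel).
The contrapositive of premise 5 (O(audit_audit_trail ⊃ ~convene_panel)) is O(convene_panel ⊃ ~audit_audit_trail), and O(convene_panel) is already established, so O(~audit_audit_trail).
Premise 4, O(~reconcile_badge ⊃ audit_audit_trail), contraposes to O(~audit_audit_trail ⊃ reconcile_badge); with O(~audit_audit_trail) we get O(reconcile_badge).
The contrapositive of premise 7 (O(~encrypt_directive ⊃ ~reconcile_badge)) is O(reconcile_badge ⊃ encrypt_directive), and O(reconcile_badge) is already established, so O(encrypt_directive).
The contrapositive of premise 12 (O(~sign_audit_trail ⊃ ~encrypt_directive)) is O(encrypt_directive ⊃ sign_audit_trail), and O(encrypt_directive) is already established, so O(sign_audit_trail).
Premise 1 is O(~sanitize_area ⊃ ~sign_audit_trail); contrapositively O(sign_audit_trail ⊃ sanitize_area). Since O(sign_audit_trail) holds, K gives O(sanitize_area).
So O(sanitize_area) holds — sanitize_area is obligatory. None of the other listed options is made obligatory by any chain of premises.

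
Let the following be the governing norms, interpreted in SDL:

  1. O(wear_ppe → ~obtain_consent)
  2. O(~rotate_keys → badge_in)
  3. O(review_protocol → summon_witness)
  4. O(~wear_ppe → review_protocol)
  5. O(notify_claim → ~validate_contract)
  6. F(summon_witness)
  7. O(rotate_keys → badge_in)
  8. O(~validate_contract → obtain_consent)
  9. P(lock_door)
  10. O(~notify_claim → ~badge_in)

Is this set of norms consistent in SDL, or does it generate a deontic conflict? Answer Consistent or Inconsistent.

Inconsistent

By case analysis on rotate_keys: premise 7 gives O(rotate_keys → badge_in) and premise 2 gives O(~rotate_keys → badge_in), so O(badge_in) either way.
Premise 10, O(~notify_claim → ~badge_in), contraposes to O(badge_in → notify_claim); with O(badge_in) we get O(notify_claim).
Applying K to premise 5 (O(notify_claim → ~validate_contract)) and O(notify_claim) yields O(~validate_contract).
Premise 8 is O(~validate_contract → obtain_consent); since O(~validate_contract), deontic closure gives O(obtain_consent).
Premise 1, O(wear_ppe → ~obtain_consent), contraposes to O(obtain_consent → ~wear_ppe); with O(obtain_consent) we get O(~wear_ppe).
With premise 4, O(~wear_ppe → review_protocol), the K-axiom yields O(review_protocol).
From O(review_protocol) and premise 3, O(review_protocol → summon_witness), we obtain O(summon_witness).
Yet premise 6 is F(summon_witness), i.e. O(~summon_witness).
We now have both O(summon_witness) and O(~summon_witness) — summon_witness is simultaneously obligatory and forbidden, violating the D-axiom.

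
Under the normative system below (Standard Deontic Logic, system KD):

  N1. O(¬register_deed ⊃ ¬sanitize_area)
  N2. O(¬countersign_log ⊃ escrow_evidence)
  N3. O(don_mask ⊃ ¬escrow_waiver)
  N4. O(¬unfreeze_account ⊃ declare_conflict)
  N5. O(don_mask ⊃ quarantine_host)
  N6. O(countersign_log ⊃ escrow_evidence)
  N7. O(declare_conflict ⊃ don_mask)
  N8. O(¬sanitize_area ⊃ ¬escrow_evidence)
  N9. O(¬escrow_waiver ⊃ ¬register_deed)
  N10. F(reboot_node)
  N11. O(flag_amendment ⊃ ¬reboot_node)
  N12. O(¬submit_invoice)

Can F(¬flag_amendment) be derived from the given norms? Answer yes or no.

Premise 11 is O(flag_amendment ⊃ ¬reboot_node); even if O(¬reboot_node) held, inferring O(flag_amendment) would be affirming the consequent — invalid.
No other premise forces O(flag_amendment). An ideal world satisfying every premise can still have ¬flag_amendment true, so F(¬flag_amendment) is not derivable.

No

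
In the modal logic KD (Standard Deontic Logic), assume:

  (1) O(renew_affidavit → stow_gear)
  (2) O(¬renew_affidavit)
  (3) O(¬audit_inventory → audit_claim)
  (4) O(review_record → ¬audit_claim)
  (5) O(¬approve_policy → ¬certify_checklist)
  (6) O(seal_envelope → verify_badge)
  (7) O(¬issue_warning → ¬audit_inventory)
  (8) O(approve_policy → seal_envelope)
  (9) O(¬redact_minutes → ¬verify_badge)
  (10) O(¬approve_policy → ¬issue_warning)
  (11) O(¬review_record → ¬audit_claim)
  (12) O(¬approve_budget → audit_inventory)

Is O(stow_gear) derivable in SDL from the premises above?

No

Premise 1 is O(renew_affidavit → stow_gear), but O(renew_affidavit) is not derivable from the premises, so it does not yield O(stow_gear).
No other premise forces O(stow_gear). An ideal world satisfying every premise can still have stow_gear false, so O(stow_gear) is not derivable.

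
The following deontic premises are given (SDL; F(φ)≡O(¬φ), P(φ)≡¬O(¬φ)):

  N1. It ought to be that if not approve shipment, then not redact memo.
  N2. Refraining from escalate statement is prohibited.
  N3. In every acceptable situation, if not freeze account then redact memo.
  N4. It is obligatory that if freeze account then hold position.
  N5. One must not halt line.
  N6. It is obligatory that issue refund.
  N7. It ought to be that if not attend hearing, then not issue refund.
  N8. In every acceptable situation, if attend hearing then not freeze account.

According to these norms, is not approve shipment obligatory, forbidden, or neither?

Forbidden

Premise 6 gives O(issue_refund).
Premise 7 is O(¬attend_hearing → ¬issue_refund); contrapositively O(issue_refund → attend_hearing). Since O(issue_refund) holds, K gives O(attend_hearing).
From O(attend_hearing) and premise 8, O(attend_hearing → ¬freeze_account), we obtain O(¬freeze_account).
Applying K to premise 3 (O(¬freeze_account → redact_memo)) and O(¬freeze_account) yields O(redact_memo).
The contrapositive of premise 1 (O(¬approve_shipment → ¬redact_memo)) is O(redact_memo → approve_shipment), and O(redact_memo) is already established, so O(approve_shipment).
Premises 2, 4, 5 do not contribute to this derivation.
Thus O(approve_shipment), which is F(¬approve_shipment): ¬approve_shipment is forbidden.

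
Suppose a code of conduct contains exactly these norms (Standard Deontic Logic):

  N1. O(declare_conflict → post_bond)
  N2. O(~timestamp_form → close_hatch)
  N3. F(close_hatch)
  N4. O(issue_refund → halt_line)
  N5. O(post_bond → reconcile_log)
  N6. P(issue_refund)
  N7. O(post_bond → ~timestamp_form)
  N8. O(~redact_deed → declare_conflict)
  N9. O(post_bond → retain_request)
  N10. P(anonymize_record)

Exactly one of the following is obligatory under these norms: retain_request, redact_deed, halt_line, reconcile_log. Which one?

redact_deed

F(close_hatch) at premise 3 means O(~close_hatch).
Premise 2 is O(~timestamp_form → close_hatch); contrapositively O(~close_hatch → timestamp_form). Since O(~close_hatch) holds, K gives O(timestamp_form).
The contrapositive of premise 7 (O(post_bond → ~timestamp_form)) is O(timestamp_form → ~post_bond), and O(timestamp_form) is already established, so O(~post_bond).
Premise 1, O(declare_conflict → post_bond), contraposes to O(~post_bond → ~declare_conflict); with O(~post_bond) we get O(~declare_conflict).
The contrapositive of premise 8 (O(~redact_deed → declare_conflict)) is O(~declare_conflict → redact_deed), and O(~declare_conflict) is already established, so O(redact_deed).
So O(redact_deed) holds — redact_deed is obligatory. None of the other listed options is made obligatory by any chain of premises.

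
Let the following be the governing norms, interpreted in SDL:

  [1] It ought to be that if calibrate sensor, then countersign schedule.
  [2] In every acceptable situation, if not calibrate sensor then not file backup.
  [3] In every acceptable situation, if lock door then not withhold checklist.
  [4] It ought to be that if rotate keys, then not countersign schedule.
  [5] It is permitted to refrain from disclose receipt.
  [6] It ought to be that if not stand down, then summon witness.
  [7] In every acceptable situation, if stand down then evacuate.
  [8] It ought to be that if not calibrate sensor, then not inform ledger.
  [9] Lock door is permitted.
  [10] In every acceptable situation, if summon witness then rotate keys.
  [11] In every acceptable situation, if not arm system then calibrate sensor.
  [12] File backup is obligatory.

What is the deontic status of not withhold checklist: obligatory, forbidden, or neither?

Premise 3 is O(lock_door → ¬withhold_checklist), but O(lock_door) is not derivable from the premises (the permission P(lock_door) asserts only ¬O(¬lock_door), not O(lock_door)), so it does not yield O(¬withhold_checklist).
No premise or chain of K-axiom applications forces O(¬withhold_checklist), and none forces O(withhold_checklist). So ¬withhold_checklist is neither obligatory nor forbidden under these norms.

Neither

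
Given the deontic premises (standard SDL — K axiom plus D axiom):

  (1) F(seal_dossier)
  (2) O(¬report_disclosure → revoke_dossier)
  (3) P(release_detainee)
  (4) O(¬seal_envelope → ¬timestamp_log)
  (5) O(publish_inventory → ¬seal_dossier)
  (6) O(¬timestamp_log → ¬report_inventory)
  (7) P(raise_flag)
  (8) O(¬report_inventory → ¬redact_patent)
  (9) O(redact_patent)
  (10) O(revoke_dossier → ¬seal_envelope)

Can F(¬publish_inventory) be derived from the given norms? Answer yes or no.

Premise 5 is O(publish_inventory → ¬seal_dossier); even if O(¬seal_dossier) held, inferring O(publish_inventory) would be affirming the consequent — invalid.
No other premise forces O(publish_inventory). An ideal world satisfying every premise can still have ¬publish_inventory true, so F(¬publish_inventory) is not derivable.

No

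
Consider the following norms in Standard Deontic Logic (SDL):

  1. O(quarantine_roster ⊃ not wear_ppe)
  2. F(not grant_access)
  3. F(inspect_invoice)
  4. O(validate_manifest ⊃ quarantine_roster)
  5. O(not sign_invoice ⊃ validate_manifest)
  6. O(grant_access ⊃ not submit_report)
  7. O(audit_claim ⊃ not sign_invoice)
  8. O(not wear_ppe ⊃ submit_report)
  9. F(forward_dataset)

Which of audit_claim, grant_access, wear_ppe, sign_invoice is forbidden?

audit_claim

Premise 2 is F(not grant_access), i.e. O(grant_access).
From O(grant_access) and premise 6, O(grant_access ⊃ not submit_report), we obtain O(not submit_report).
Premise 8, O(not wear_ppe ⊃ submit_report), contraposes to O(not submit_report ⊃ wear_ppe); with O(not submit_report) we get O(wear_ppe).
Premise 1 is O(quarantine_roster ⊃ not wear_ppe); contrapositively O(wear_ppe ⊃ not quarantine_roster). Since O(wear_ppe) holds, K gives O(not quarantine_roster).
Premise 4 is O(validate_manifest ⊃ quarantine_roster); contrapositively O(not quarantine_roster ⊃ not validate_manifest). Since O(not quarantine_roster) holds, K gives O(not validate_manifest).
The contrapositive of premise 5 (O(not sign_invoice ⊃ validate_manifest)) is O(not validate_manifest ⊃ sign_invoice), and O(not validate_manifest) is already established, so O(sign_invoice).
Premise 7 is O(audit_claim ⊃ not sign_invoice); contrapositively O(sign_invoice ⊃ not audit_claim). Since O(sign_invoice) holds, K gives O(not audit_claim).
So O(not audit_claim) holds, i.e. audit_claim is forbidden. None of the other listed options is forbidden under the premises.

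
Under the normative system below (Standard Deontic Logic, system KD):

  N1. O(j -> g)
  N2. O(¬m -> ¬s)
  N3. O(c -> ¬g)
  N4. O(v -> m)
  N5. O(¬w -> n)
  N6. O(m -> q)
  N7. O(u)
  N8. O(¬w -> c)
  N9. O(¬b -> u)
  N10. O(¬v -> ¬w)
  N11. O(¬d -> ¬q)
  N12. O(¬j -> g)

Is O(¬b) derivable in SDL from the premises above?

Premise 9 is O(¬b -> u); even if O(u) held, inferring O(¬b) would be affirming the consequent — invalid.
No other premise forces O(¬b). An ideal world satisfying every premise can still have ¬b false, so O(¬b) is not derivable.

No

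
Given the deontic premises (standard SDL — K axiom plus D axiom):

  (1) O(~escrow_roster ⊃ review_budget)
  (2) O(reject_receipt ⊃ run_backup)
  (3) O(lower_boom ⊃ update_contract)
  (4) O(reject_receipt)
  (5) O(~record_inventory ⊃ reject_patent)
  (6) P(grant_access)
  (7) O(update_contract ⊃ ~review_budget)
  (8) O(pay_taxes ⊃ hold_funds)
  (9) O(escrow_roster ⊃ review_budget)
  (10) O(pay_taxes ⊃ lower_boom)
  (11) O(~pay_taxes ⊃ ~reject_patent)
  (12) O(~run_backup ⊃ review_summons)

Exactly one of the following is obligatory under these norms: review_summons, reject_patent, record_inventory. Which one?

record_inventory

By case analysis on escrow_roster: premise 9 gives O(escrow_roster ⊃ review_budget) and premise 1 gives O(~escrow_roster ⊃ review_budget), so O(review_budget) either way.
Premise 7, O(update_contract ⊃ ~review_budget), contraposes to O(review_budget ⊃ ~update_contract); with O(review_budget) we get O(~update_contract).
The contrapositive of premise 3 (O(lower_boom ⊃ update_contract)) is O(~update_contract ⊃ ~lower_boom), and O(~update_contract) is already established, so O(~lower_boom).
Premise 10, O(pay_taxes ⊃ lower_boom), contraposes to O(~lower_boom ⊃ ~pay_taxes); with O(~lower_boom) we get O(~pay_taxes).
Premise 11 is O(~pay_taxes ⊃ ~reject_patent); since O(~pay_taxes), deontic closure gives O(~reject_patent).
The contrapositive of premise 5 (O(~record_inventory ⊃ reject_patent)) is O(~reject_patent ⊃ record_inventory), and O(~reject_patent) is already established, so O(record_inventory).
So O(record_inventory) holds — record_inventory is obligatory. None of the other listed options is made obligatory by any chain of premises.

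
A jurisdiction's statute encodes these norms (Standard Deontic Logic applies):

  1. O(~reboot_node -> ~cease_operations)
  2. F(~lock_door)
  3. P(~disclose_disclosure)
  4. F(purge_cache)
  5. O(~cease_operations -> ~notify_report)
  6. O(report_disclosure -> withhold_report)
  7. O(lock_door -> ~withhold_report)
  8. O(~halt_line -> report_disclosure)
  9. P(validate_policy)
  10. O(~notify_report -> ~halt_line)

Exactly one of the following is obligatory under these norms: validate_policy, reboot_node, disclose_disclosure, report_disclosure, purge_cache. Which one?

reboot_node

F(~lock_door) at premise 2 means O(lock_door).
Applying K to premise 7 (O(lock_door -> ~withhold_report)) and O(lock_door) yields O(~withhold_report).
Premise 6 is O(report_disclosure -> withhold_report); contrapositively O(~withhold_report -> ~report_disclosure). Since O(~withhold_report) holds, K gives O(~report_disclosure).
The contrapositive of premise 8 (O(~halt_line -> report_disclosure)) is O(~report_disclosure -> halt_line), and O(~report_disclosure) is already established, so O(halt_line).
Premise 10 is O(~notify_report -> ~halt_line); contrapositively O(halt_line -> notify_report). Since O(halt_line) holds, K gives O(notify_report).
The contrapositive of premise 5 (O(~cease_operations -> ~notify_report)) is O(notify_report -> cease_operations), and O(notify_report) is already established, so O(cease_operations).
The contrapositive of premise 1 (O(~reboot_node -> ~cease_operations)) is O(cease_operations -> reboot_node), and O(cease_operations) is already established, so O(reboot_node).
So O(reboot_node) holds — reboot_node is obligatory. None of the other listed options is made obligatory by any chain of premises.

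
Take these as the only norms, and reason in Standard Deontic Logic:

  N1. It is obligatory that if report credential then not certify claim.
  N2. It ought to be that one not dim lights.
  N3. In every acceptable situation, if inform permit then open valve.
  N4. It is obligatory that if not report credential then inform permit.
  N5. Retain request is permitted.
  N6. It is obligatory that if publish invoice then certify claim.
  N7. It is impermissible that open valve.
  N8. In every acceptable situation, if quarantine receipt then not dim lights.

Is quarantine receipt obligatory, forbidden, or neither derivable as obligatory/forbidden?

Neither

Premise 8 is O(quarantine_receipt → ¬dim_lights); even if O(¬dim_lights) held, inferring O(quarantine_receipt) would be affirming the consequent — invalid.
No premise or chain of K-axiom applications forces O(quarantine_receipt), and none forces O(¬quarantine_receipt). So quarantine_receipt is neither obligatory nor forbidden under these norms.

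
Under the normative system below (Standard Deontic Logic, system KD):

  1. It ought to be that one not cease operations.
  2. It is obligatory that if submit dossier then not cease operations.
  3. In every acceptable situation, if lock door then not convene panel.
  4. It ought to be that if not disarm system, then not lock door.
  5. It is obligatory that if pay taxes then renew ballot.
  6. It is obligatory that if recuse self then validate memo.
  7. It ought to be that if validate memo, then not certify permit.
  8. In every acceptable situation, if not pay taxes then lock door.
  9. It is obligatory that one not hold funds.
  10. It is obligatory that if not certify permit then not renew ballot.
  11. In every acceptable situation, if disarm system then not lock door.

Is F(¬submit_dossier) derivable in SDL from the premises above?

Premise 2 is O(submit_dossier → ¬cease_operations); even if O(¬cease_operations) held, inferring O(submit_dossier) would be affirming the consequent — invalid.
No other premise forces O(submit_dossier). An ideal world satisfying every premise can still have ¬submit_dossier true, so F(¬submit_dossier) is not derivable.

No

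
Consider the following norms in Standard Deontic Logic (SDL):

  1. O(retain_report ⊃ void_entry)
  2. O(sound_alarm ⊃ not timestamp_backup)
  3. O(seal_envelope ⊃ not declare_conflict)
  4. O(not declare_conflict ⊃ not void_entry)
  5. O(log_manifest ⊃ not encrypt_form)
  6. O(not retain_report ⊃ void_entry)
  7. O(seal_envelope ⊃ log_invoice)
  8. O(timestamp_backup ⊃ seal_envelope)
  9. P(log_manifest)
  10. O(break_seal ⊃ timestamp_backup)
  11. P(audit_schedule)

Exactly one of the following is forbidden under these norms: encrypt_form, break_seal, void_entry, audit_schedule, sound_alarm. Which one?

Premises 1 and 6 cover both cases: O(retain_report ⊃ void_entry) and O(not retain_report ⊃ void_entry). Since retain_report ∨ not retain_report is a tautology, O(void_entry) follows.
Premise 4 is O(not declare_conflict ⊃ not void_entry); contrapositively O(void_entry ⊃ declare_conflict). Since O(void_entry) holds, K gives O(declare_conflict).
Premise 3, O(seal_envelope ⊃ not declare_conflict), contraposes to O(declare_conflict ⊃ not seal_envelope); with O(declare_conflict) we get O(not seal_envelope).
Premise 8, O(timestamp_backup ⊃ seal_envelope), contraposes to O(not seal_envelope ⊃ not timestamp_backup); with O(not seal_envelope) we get O(not timestamp_backup).
The contrapositive of premise 10 (O(break_seal ⊃ timestamp_backup)) is O(not timestamp_backup ⊃ not break_seal), and O(not timestamp_backup) is already established, so O(not break_seal).
So O(not break_seal) holds, i.e. break_seal is forbidden. None of the other listed options is forbidden under the premises.

break_seal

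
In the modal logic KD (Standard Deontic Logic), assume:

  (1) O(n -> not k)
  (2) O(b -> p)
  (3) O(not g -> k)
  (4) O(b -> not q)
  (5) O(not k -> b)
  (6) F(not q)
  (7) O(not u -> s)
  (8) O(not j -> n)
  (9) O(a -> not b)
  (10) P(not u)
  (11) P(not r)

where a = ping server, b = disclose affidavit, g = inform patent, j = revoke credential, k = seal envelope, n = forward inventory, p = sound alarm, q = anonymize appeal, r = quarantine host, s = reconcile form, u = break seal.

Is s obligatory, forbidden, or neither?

Neither

Premise 7 is O(not u -> s), but O(not u) is not derivable from the premises (the permission P(not u) asserts only not O(u), not O(not u)), so it does not yield O(s).
No premise or chain of K-axiom applications forces O(s), and none forces O(not s). So s is neither obligatory nor forbidden under these norms.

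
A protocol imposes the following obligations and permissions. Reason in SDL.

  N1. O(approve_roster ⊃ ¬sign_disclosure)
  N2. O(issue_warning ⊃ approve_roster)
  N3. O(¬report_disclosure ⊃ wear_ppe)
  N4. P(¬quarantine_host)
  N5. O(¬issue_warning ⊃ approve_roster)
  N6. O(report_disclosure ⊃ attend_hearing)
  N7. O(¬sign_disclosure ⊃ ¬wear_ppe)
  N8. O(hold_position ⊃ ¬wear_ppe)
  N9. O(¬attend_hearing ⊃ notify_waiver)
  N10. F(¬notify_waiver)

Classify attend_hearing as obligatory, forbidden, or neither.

Premises 5 and 2 cover both cases: O(¬issue_warning ⊃ approve_roster) and O(issue_warning ⊃ approve_roster). Since ¬issue_warning ∨ issue_warning is a tautology, O(approve_roster) follows.
From O(approve_roster) and premise 1, O(approve_roster ⊃ ¬sign_disclosure), we obtain O(¬sign_disclosure).
Premise 7 is O(¬sign_disclosure ⊃ ¬wear_ppe); since O(¬sign_disclosure), deontic closure gives O(¬wear_ppe).
The contrapositive of premise 3 (O(¬report_disclosure ⊃ wear_ppe)) is O(¬wear_ppe ⊃ report_disclosure), and O(¬wear_ppe) is already established, so O(report_disclosure).
Premise 6 is O(report_disclosure ⊃ attend_hearing); since O(report_disclosure), deontic closure gives O(attend_hearing).
Premises 4, 8, 9, 10 do not contribute to this derivation.
Hence attend_hearing is obligatory.

Obligatory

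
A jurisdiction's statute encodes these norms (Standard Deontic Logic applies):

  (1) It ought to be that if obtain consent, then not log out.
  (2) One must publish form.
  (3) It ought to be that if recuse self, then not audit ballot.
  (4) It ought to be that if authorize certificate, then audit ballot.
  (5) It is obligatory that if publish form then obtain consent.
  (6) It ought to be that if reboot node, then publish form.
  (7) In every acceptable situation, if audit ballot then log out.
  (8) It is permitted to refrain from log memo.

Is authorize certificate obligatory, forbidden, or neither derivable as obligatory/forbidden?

Forbidden

Premise 2 gives O(publish_form).
From O(publish_form) and premise 5, O(publish_form → obtain_consent), we obtain O(obtain_consent).
From O(obtain_consent) and premise 1, O(obtain_consent → ¬log_out), we obtain O(¬log_out).
Premise 7 is O(audit_ballot → log_out); contrapositively O(¬log_out → ¬audit_ballot). Since O(¬log_out) holds, K gives O(¬audit_ballot).
Premise 4, O(authorize_certificate → audit_ballot), contraposes to O(¬audit_ballot → ¬authorize_certificate); with O(¬audit_ballot) we get O(¬authorize_certificate).
Premises 3, 6, 8 do not contribute to this derivation.
Thus O(¬authorize_certificate), which is F(authorize_certificate): authorize_certificate is forbidden.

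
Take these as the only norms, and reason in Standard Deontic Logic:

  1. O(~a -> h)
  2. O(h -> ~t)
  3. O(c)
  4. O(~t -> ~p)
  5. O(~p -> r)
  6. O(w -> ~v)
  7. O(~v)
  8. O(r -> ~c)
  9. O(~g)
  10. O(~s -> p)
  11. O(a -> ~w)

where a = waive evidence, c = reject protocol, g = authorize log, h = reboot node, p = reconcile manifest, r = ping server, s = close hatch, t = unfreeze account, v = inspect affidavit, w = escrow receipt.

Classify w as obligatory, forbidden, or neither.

Forbidden

Premise 3 states O(c) outright.
The contrapositive of premise 8 (O(r -> ~c)) is O(c -> ~r), and O(c) is already established, so O(~r).
Premise 5, O(~p -> r), contraposes to O(~r -> p); with O(~r) we get O(p).
Premise 4, O(~t -> ~p), contraposes to O(p -> t); with O(p) we get O(t).
The contrapositive of premise 2 (O(h -> ~t)) is O(t -> ~h), and O(t) is already established, so O(~h).
Premise 1, O(~a -> h), contraposes to O(~h -> a); with O(~h) we get O(a).
Premise 11 is O(a -> ~w); since O(a), deontic closure gives O(~w).
Premises 6, 7, 9, 10 do not contribute to this derivation.
Thus O(~w), which is F(w): w is forbidden.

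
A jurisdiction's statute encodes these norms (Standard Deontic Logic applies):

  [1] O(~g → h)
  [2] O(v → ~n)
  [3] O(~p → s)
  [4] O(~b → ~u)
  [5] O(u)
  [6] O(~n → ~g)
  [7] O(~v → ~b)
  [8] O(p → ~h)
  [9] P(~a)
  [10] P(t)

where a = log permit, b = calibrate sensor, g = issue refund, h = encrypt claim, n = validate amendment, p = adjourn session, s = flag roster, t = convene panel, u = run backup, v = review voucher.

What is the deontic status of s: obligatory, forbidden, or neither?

Premise 5 gives O(u).
The contrapositive of premise 4 (O(~b → ~u)) is O(u → b), and O(u) is already established, so O(b).
The contrapositive of premise 7 (O(~v → ~b)) is O(b → v), and O(b) is already established, so O(v).
Premise 2 is O(v → ~n); since O(v), deontic closure gives O(~n).
Premise 6 is O(~n → ~g); since O(~n), deontic closure gives O(~g).
Premise 1 is O(~g → h); since O(~g), deontic closure gives O(h).
Premise 8 is O(p → ~h); contrapositively O(h → ~p). Since O(h) holds, K gives O(~p).
From O(~p) and premise 3, O(~p → s), we obtain O(s).
Premises 9, 10 do not contribute to this derivation.
Hence s is obligatory.

Obligatory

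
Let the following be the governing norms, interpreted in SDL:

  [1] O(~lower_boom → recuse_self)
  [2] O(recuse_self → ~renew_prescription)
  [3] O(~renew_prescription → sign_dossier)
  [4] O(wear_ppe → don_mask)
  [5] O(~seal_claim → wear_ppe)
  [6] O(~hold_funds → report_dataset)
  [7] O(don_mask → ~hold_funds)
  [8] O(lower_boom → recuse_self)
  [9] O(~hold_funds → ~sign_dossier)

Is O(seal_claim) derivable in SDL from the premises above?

Yes

Premises 8 and 1 are O(lower_boom → recuse_self) and O(~lower_boom → recuse_self); every ideal world satisfies lower_boom or ~lower_boom, so in either case recuse_self holds — hence O(recuse_self).
With premise 2, O(recuse_self → ~renew_prescription), the K-axiom yields O(~renew_prescription).
With premise 3, O(~renew_prescription → sign_dossier), the K-axiom yields O(sign_dossier).
Premise 9, O(~hold_funds → ~sign_dossier), contraposes to O(sign_dossier → hold_funds); with O(sign_dossier) we get O(hold_funds).
Premise 7 is O(don_mask → ~hold_funds); contrapositively O(hold_funds → ~don_mask). Since O(hold_funds) holds, K gives O(~don_mask).
The contrapositive of premise 4 (O(wear_ppe → don_mask)) is O(~don_mask → ~wear_ppe), and O(~don_mask) is already established, so O(~wear_ppe).
The contrapositive of premise 5 (O(~seal_claim → wear_ppe)) is O(~wear_ppe → seal_claim), and O(~wear_ppe) is already established, so O(seal_claim).
Premise 6 does not contribute to this derivation.
So O(seal_claim) follows.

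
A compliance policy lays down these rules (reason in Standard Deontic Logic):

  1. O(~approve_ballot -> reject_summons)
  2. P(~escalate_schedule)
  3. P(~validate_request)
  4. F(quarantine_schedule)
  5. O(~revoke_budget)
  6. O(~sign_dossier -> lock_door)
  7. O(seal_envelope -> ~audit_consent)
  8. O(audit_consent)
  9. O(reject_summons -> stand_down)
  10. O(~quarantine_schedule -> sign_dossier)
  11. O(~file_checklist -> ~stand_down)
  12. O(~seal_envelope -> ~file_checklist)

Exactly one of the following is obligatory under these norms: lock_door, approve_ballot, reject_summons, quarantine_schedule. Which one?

approve_ballot

From premise 8 we have O(audit_consent).
The contrapositive of premise 7 (O(seal_envelope -> ~audit_consent)) is O(audit_consent -> ~seal_envelope), and O(audit_consent) is already established, so O(~seal_envelope).
From O(~seal_envelope) and premise 12, O(~seal_envelope -> ~file_checklist), we obtain O(~file_checklist).
From O(~file_checklist) and premise 11, O(~file_checklist -> ~stand_down), we obtain O(~stand_down).
Premise 9 is O(reject_summons -> stand_down); contrapositively O(~stand_down -> ~reject_summons). Since O(~stand_down) holds, K gives O(~reject_summons).
Premise 1 is O(~approve_ballot -> reject_summons); contrapositively O(~reject_summons -> approve_ballot). Since O(~reject_summons) holds, K gives O(approve_ballot).
So O(approve_ballot) holds — approve_ballot is obligatory. None of the other listed options is made obligatory by any chain of premises.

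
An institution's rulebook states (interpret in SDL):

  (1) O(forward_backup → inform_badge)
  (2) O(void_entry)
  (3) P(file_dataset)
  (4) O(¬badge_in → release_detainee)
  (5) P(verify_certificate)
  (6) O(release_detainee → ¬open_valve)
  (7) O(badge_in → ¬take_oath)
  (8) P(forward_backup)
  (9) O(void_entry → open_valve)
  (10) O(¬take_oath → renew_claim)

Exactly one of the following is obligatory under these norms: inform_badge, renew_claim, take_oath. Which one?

renew_claim

Premise 2 states O(void_entry) outright.
With premise 9, O(void_entry → open_valve), the K-axiom yields O(open_valve).
Premise 6, O(release_detainee → ¬open_valve), contraposes to O(open_valve → ¬release_detainee); with O(open_valve) we get O(¬release_detainee).
The contrapositive of premise 4 (O(¬badge_in → release_detainee)) is O(¬release_detainee → badge_in), and O(¬release_detainee) is already established, so O(badge_in).
Premise 7 is O(badge_in → ¬take_oath); since O(badge_in), deontic closure gives O(¬take_oath).
From O(¬take_oath) and premise 10, O(¬take_oath → renew_claim), we obtain O(renew_claim).
So O(renew_claim) holds — renew_claim is obligatory. None of the other listed options is made obligatory by any chain of premises.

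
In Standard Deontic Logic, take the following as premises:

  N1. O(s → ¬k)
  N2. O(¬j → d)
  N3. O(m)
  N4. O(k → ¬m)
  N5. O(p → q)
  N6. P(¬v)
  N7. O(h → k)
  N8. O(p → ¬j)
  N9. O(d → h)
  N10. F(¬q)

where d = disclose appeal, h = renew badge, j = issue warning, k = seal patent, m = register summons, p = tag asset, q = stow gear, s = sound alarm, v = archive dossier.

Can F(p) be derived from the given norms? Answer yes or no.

Premise 3 gives O(m).
The contrapositive of premise 4 (O(k → ¬m)) is O(m → ¬k), and O(m) is already established, so O(¬k).
Premise 7, O(h → k), contraposes to O(¬k → ¬h); with O(¬k) we get O(¬h).
The contrapositive of premise 9 (O(d → h)) is O(¬h → ¬d), and O(¬h) is already established, so O(¬d).
Premise 2, O(¬j → d), contraposes to O(¬d → j); with O(¬d) we get O(j).
Premise 8, O(p → ¬j), contraposes to O(j → ¬p); with O(j) we get O(¬p).
Premises 1, 5, 6, 10 do not contribute to this derivation.
So O(¬p) holds, i.e. F(p). The claim follows.

Yes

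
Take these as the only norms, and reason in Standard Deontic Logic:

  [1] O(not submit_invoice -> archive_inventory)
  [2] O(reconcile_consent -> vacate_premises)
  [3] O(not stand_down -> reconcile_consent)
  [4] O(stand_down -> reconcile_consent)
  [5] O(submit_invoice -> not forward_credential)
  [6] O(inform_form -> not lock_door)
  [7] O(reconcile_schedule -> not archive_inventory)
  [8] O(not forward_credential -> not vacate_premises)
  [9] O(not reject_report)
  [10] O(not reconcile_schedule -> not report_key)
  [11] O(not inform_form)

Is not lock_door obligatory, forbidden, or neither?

Neither

Premise 6 is O(inform_form -> not lock_door), but O(inform_form) is not derivable from the premises, so it does not yield O(not lock_door).
No premise or chain of K-axiom applications forces O(not lock_door), and none forces O(lock_door). So not lock_door is neither obligatory nor forbidden under these norms.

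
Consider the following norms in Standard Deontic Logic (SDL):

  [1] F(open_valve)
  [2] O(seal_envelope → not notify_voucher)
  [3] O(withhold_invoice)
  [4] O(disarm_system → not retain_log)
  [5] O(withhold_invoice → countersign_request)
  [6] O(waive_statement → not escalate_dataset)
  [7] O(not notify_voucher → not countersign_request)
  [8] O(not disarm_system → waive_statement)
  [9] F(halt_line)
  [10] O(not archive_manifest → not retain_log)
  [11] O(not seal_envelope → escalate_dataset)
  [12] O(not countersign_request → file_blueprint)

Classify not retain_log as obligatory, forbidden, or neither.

Premise 3 states O(withhold_invoice) outright.
From O(withhold_invoice) and premise 5, O(withhold_invoice → countersign_request), we obtain O(countersign_request).
The contrapositive of premise 7 (O(not notify_voucher → not countersign_request)) is O(countersign_request → notify_voucher), and O(countersign_request) is already established, so O(notify_voucher).
The contrapositive of premise 2 (O(seal_envelope → not notify_voucher)) is O(notify_voucher → not seal_envelope), and O(notify_voucher) is already established, so O(not seal_envelope).
From O(not seal_envelope) and premise 11, O(not seal_envelope → escalate_dataset), we obtain O(escalate_dataset).
Premise 6, O(waive_statement → not escalate_dataset), contraposes to O(escalate_dataset → not waive_statement); with O(escalate_dataset) we get O(not waive_statement).
Premise 8, O(not disarm_system → waive_statement), contraposes to O(not waive_statement → disarm_system); with O(not waive_statement) we get O(disarm_system).
Premise 4 is O(disarm_system → not retain_log); since O(disarm_system), deontic closure gives O(not retain_log).
Premises 1, 9, 10, 12 do not contribute to this derivation.
Hence not retain_log is obligatory.

Obligatory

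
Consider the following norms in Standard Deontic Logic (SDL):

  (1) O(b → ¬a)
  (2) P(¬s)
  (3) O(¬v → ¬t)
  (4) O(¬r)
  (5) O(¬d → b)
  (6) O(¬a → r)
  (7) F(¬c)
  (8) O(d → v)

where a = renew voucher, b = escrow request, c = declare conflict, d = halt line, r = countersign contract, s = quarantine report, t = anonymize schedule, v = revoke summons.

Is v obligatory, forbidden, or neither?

Obligatory

From premise 4 we have O(¬r).
The contrapositive of premise 6 (O(¬a → r)) is O(¬r → a), and O(¬r) is already established, so O(a).
The contrapositive of premise 1 (O(b → ¬a)) is O(a → ¬b), and O(a) is already established, so O(¬b).
Premise 5, O(¬d → b), contraposes to O(¬b → d); with O(¬b) we get O(d).
From O(d) and premise 8, O(d → v), we obtain O(v).
Premises 2, 3, 7 do not contribute to this derivation.
Hence v is obligatory.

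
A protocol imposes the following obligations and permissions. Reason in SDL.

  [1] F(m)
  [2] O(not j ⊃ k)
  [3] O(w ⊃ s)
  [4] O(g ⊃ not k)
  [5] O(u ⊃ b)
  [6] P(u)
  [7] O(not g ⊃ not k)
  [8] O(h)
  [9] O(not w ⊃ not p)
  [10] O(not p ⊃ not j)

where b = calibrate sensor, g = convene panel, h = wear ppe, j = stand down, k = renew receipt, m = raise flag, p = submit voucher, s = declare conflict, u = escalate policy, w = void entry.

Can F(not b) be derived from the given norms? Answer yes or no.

No

Premise 5 is O(u ⊃ b), but O(u) is not derivable from the premises (the permission P(u) asserts only not O(not u), not O(u)), so it does not yield O(b).
No other premise forces O(b). An ideal world satisfying every premise can still have not b true, so F(not b) is not derivable.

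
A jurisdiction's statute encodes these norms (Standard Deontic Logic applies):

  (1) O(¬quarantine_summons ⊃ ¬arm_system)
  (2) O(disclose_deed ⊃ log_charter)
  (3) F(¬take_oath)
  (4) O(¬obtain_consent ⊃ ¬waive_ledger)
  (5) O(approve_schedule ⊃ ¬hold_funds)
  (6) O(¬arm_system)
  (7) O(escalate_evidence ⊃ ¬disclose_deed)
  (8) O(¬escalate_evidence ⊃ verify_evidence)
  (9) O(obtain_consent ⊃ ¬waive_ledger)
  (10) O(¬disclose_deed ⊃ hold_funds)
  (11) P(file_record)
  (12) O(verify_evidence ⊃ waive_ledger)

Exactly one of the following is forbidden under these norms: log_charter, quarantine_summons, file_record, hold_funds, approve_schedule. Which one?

Premises 4 and 9 cover both cases: O(¬obtain_consent ⊃ ¬waive_ledger) and O(obtain_consent ⊃ ¬waive_ledger). Since ¬obtain_consent ∨ obtain_consent is a tautology, O(¬waive_ledger) follows.
Premise 12, O(verify_evidence ⊃ waive_ledger), contraposes to O(¬waive_ledger ⊃ ¬verify_evidence); with O(¬waive_ledger) we get O(¬verify_evidence).
Premise 8, O(¬escalate_evidence ⊃ verify_evidence), contraposes to O(¬verify_evidence ⊃ escalate_evidence); with O(¬verify_evidence) we get O(escalate_evidence).
Premise 7 is O(escalate_evidence ⊃ ¬disclose_deed); since O(escalate_evidence), deontic closure gives O(¬disclose_deed).
From O(¬disclose_deed) and premise 10, O(¬disclose_deed ⊃ hold_funds), we obtain O(hold_funds).
The contrapositive of premise 5 (O(approve_schedule ⊃ ¬hold_funds)) is O(hold_funds ⊃ ¬approve_schedule), and O(hold_funds) is already established, so O(¬approve_schedule).
So O(¬approve_schedule) holds, i.e. approve_schedule is forbidden. None of the other listed options is forbidden under the premises.

approve_schedule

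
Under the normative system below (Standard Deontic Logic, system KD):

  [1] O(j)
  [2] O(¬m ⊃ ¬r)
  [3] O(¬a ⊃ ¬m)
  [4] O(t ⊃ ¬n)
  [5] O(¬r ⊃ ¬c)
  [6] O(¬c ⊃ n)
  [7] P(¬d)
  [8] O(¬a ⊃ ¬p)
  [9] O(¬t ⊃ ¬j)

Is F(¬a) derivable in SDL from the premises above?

Premise 1 gives O(j).
Premise 9, O(¬t ⊃ ¬j), contraposes to O(j ⊃ t); with O(j) we get O(t).
With premise 4, O(t ⊃ ¬n), the K-axiom yields O(¬n).
The contrapositive of premise 6 (O(¬c ⊃ n)) is O(¬n ⊃ c), and O(¬n) is already established, so O(c).
The contrapositive of premise 5 (O(¬r ⊃ ¬c)) is O(c ⊃ r), and O(c) is already established, so O(r).
The contrapositive of premise 2 (O(¬m ⊃ ¬r)) is O(r ⊃ m), and O(r) is already established, so O(m).
The contrapositive of premise 3 (O(¬a ⊃ ¬m)) is O(m ⊃ a), and O(m) is already established, so O(a).
Premises 7, 8 do not contribute to this derivation.
So O(a) holds, i.e. F(¬a). The claim follows.

Yes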